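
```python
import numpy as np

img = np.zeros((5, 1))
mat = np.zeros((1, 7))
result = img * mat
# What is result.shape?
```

(5, 7)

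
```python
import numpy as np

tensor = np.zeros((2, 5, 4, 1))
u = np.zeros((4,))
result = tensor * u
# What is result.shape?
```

(2, 5, 4, 4)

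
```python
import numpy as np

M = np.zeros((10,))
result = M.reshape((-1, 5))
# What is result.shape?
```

(2, 5)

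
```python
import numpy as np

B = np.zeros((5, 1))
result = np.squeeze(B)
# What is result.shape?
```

(5,)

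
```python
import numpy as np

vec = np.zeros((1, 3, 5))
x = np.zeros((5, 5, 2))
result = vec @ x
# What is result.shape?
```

(5, 3, 2)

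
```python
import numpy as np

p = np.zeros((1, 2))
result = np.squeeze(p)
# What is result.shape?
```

(2,)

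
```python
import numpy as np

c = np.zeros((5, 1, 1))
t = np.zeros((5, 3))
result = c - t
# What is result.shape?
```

(5, 5, 3)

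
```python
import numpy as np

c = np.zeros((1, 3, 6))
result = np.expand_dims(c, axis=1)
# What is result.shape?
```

(1, 1, 3, 6)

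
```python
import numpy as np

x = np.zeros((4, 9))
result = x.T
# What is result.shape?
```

(9, 4)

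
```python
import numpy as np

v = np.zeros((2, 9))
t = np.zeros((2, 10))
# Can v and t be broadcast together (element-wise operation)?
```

No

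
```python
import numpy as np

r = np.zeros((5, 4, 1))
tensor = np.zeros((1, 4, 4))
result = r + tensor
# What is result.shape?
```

(5, 4, 4)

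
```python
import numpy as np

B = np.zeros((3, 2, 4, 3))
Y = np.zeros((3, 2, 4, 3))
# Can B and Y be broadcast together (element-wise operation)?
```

Yes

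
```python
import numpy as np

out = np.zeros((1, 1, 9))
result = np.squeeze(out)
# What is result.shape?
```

(9,)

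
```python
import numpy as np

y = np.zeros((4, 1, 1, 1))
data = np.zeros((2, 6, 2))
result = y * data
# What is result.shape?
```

(4, 2, 6, 2)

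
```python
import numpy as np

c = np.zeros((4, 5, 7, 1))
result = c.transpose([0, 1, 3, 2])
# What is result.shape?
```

(4, 5, 1, 7)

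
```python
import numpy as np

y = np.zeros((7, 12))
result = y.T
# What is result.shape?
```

(12, 7)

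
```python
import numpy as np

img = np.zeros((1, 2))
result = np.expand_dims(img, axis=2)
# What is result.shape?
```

(1, 2, 1)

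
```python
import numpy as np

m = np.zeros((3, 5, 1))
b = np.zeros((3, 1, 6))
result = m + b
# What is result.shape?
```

(3, 5, 6)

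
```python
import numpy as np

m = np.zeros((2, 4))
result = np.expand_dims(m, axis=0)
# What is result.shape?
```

(1, 2, 4)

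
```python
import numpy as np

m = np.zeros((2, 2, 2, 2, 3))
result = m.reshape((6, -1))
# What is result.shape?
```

(6, 8)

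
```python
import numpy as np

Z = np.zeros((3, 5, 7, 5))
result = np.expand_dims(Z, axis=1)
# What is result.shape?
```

(3, 1, 5, 7, 5)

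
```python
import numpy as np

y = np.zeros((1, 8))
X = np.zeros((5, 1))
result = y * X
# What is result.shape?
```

(5, 8)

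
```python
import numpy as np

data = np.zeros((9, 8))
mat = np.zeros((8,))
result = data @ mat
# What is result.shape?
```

(9,)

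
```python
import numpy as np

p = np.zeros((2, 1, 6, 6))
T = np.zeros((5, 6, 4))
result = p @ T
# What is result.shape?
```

(2, 5, 6, 4)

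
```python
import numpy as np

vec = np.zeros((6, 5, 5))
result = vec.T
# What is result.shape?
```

(5, 5, 6)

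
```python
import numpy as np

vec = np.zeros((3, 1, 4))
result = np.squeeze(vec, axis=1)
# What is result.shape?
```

(3, 4)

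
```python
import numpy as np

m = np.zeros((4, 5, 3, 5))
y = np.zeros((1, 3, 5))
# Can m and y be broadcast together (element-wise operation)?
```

Yes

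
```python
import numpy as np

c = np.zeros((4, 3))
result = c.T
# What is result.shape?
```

(3, 4)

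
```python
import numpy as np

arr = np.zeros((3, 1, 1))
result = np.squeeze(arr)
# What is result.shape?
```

(3,)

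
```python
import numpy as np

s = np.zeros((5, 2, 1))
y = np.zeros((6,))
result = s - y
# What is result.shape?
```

(5, 2, 6)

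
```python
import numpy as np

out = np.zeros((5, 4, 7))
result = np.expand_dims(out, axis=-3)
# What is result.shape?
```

(5, 1, 4, 7)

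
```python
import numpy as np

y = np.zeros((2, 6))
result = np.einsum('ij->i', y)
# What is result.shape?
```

(2,)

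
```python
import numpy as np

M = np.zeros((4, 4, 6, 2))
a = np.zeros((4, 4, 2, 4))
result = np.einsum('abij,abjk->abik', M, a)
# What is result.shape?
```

(4, 4, 6, 4)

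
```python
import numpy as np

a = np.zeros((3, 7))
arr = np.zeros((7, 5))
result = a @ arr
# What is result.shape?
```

(3, 5)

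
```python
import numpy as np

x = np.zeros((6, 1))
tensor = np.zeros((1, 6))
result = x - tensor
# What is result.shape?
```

(6, 6)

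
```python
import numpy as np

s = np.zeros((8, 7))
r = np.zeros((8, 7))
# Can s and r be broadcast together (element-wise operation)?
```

Yes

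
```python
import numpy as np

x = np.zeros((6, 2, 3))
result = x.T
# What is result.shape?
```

(3, 2, 6)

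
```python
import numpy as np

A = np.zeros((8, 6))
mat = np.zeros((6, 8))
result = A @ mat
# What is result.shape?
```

(8, 8)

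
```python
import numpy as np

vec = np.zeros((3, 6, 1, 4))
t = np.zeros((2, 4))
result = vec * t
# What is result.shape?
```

(3, 6, 2, 4)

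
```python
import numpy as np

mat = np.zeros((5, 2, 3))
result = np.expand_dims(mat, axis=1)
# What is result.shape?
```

(5, 1, 2, 3)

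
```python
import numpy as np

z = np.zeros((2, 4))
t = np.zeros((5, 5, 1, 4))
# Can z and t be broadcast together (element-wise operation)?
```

Yes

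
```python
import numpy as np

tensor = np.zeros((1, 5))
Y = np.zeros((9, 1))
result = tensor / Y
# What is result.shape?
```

(9, 5)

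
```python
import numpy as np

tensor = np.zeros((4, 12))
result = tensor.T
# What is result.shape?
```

(12, 4)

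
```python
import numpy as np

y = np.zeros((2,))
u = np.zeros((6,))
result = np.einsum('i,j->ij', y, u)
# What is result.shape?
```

(2, 6)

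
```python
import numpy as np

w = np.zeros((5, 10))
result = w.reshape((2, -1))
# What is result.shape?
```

(2, 25)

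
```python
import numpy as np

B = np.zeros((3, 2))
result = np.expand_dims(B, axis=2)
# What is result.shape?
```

(3, 2, 1)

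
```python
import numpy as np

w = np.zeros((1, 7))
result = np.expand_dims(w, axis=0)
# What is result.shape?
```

(1, 1, 7)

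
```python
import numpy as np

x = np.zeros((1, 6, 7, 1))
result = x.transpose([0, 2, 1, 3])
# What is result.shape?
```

(1, 7, 6, 1)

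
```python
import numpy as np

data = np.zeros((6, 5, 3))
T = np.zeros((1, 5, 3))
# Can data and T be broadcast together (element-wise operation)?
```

Yes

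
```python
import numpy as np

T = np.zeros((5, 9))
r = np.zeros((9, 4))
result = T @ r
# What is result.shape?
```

(5, 4)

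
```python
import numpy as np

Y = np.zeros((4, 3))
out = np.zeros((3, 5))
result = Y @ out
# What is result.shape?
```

(4, 5)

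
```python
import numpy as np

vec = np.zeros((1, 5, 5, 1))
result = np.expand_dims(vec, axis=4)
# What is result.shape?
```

(1, 5, 5, 1, 1)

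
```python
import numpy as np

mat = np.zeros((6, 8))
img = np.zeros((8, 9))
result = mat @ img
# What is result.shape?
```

(6, 9)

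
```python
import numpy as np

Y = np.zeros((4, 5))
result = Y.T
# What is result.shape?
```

(5, 4)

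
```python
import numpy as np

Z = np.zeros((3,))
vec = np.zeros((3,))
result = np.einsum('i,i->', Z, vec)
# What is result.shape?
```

()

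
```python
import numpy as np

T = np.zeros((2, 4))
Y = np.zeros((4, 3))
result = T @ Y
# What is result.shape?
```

(2, 3)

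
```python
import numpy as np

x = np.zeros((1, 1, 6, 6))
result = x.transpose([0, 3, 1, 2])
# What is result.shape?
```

(1, 6, 1, 6)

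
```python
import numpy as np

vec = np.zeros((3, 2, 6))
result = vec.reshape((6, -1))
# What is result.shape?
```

(6, 6)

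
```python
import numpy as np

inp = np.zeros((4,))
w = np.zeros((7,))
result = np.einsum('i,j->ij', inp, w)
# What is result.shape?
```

(4, 7)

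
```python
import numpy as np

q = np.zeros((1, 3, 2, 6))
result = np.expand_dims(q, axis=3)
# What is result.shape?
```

(1, 3, 2, 1, 6)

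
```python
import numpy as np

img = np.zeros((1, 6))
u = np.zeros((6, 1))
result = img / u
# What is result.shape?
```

(6, 6)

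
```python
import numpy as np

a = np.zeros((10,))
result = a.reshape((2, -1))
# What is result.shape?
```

(2, 5)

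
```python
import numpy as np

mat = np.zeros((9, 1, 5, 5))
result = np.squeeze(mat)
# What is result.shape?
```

(9, 5, 5)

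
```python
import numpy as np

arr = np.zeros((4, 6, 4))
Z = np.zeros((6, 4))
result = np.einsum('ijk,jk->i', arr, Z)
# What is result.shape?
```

(4,)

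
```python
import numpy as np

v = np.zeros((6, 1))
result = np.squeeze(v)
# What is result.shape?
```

(6,)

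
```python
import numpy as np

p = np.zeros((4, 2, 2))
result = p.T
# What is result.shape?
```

(2, 2, 4)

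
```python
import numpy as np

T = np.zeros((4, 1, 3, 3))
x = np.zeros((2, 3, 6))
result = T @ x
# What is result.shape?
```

(4, 2, 3, 6)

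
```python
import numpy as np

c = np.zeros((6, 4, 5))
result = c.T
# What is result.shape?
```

(5, 4, 6)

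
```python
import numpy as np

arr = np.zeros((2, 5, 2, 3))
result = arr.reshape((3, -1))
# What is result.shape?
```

(3, 20)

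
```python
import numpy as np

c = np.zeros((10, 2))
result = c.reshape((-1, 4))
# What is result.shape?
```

(5, 4)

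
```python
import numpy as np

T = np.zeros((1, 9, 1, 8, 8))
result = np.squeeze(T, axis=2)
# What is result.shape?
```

(1, 9, 8, 8)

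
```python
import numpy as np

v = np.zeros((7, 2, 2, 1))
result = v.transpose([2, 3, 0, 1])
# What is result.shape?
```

(2, 1, 7, 2)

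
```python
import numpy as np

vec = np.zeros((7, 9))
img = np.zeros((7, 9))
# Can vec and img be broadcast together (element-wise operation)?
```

Yes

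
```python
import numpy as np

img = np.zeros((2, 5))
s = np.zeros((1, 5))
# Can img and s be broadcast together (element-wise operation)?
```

Yes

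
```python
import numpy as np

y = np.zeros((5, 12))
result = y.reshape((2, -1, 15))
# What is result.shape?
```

(2, 2, 15)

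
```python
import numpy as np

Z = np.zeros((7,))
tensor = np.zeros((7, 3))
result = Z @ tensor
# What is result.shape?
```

(3,)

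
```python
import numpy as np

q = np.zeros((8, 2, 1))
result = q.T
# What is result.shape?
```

(1, 2, 8)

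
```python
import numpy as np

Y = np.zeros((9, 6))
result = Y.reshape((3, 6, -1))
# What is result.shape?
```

(3, 6, 3)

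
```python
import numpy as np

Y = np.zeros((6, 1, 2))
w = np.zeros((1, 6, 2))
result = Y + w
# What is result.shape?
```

(6, 6, 2)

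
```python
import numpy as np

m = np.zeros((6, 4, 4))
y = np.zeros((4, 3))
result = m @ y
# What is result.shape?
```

(6, 4, 3)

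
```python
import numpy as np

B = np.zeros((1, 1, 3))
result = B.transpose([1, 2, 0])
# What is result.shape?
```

(1, 3, 1)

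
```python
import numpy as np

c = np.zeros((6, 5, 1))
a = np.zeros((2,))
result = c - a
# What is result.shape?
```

(6, 5, 2)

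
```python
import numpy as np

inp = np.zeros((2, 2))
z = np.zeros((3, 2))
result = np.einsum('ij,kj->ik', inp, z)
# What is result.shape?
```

(2, 3)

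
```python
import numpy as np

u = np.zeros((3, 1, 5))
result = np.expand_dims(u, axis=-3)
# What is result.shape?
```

(3, 1, 1, 5)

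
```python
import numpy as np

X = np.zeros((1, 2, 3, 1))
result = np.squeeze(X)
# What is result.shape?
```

(2, 3)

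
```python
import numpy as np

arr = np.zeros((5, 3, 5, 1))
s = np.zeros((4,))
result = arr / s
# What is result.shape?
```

(5, 3, 5, 4)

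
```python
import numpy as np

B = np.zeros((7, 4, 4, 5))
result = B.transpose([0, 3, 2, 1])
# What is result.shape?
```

(7, 5, 4, 4)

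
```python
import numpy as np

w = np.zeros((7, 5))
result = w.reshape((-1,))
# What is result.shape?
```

(35,)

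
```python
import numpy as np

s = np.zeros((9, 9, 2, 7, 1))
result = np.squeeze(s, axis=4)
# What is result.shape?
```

(9, 9, 2, 7)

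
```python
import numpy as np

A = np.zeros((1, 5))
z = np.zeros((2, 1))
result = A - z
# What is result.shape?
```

(2, 5)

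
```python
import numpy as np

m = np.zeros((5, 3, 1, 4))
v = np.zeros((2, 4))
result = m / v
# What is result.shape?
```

(5, 3, 2, 4)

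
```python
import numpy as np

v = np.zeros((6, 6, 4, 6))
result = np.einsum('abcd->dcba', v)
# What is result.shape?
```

(6, 4, 6, 6)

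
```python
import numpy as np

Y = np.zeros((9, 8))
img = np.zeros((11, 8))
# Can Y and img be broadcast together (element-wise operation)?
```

No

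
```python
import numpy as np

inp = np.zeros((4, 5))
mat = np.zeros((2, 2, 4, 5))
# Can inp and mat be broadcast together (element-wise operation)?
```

Yes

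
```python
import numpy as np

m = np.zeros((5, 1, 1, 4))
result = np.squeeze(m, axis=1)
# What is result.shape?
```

(5, 1, 4)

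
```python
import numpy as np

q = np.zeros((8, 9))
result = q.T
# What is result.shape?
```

(9, 8)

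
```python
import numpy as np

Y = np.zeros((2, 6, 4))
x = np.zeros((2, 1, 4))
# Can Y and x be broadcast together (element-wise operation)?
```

Yes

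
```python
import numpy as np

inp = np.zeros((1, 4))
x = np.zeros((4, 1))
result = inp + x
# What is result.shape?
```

(4, 4)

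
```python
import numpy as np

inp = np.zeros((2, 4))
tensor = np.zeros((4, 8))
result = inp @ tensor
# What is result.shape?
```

(2, 8)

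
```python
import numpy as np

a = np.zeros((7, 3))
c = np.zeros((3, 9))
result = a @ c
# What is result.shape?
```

(7, 9)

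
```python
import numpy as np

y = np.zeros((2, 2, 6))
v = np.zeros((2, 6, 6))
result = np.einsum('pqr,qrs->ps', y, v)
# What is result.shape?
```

(2, 6)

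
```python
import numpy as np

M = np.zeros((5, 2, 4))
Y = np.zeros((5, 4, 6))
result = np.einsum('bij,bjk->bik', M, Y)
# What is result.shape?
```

(5, 2, 6)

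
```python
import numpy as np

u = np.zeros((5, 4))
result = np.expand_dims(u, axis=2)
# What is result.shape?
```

(5, 4, 1)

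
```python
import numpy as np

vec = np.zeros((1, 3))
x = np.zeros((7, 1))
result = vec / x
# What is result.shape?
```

(7, 3)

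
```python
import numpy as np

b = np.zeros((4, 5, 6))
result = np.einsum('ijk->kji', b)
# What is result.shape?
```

(6, 5, 4)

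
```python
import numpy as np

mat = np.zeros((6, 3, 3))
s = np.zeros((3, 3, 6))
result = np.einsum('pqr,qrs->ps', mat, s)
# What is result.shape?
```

(6, 6)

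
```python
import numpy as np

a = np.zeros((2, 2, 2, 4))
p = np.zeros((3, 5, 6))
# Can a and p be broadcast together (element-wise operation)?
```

No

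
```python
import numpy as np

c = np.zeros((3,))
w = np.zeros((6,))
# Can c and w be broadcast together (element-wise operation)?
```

No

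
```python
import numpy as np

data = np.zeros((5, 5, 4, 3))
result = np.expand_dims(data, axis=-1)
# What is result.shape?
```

(5, 5, 4, 3, 1)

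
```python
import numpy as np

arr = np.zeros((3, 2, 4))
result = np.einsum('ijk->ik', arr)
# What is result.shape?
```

(3, 4)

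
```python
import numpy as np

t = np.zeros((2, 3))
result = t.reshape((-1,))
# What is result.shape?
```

(6,)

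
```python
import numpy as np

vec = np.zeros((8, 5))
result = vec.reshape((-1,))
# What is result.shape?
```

(40,)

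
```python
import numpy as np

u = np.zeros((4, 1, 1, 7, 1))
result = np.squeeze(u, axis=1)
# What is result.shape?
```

(4, 1, 7, 1)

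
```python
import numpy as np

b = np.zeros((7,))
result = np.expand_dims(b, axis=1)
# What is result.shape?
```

(7, 1)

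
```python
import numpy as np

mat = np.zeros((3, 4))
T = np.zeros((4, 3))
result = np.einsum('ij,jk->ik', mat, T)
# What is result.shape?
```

(3, 3)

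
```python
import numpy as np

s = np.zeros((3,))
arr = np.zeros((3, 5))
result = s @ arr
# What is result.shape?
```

(5,)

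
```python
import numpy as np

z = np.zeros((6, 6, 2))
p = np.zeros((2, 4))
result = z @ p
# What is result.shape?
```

(6, 6, 4)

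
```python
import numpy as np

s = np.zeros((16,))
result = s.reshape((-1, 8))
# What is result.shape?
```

(2, 8)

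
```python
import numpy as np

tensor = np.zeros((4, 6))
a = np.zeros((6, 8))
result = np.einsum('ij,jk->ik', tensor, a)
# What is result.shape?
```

(4, 8)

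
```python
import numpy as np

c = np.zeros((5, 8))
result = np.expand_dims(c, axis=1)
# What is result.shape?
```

(5, 1, 8)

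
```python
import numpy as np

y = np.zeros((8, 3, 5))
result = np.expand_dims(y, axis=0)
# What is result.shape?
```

(1, 8, 3, 5)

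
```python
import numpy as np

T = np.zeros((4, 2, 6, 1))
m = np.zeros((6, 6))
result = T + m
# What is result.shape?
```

(4, 2, 6, 6)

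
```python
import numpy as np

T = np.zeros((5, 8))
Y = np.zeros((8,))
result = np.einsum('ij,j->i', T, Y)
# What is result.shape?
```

(5,)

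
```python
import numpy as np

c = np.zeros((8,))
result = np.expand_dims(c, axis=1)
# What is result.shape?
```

(8, 1)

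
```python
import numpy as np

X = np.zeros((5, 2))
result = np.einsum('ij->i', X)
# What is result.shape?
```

(5,)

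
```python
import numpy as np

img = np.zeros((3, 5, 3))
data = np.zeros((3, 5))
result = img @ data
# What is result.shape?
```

(3, 5, 5)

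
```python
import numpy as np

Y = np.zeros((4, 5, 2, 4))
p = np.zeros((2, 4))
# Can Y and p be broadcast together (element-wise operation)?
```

Yes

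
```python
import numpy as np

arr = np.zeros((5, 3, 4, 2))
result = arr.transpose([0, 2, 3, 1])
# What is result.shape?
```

(5, 4, 2, 3)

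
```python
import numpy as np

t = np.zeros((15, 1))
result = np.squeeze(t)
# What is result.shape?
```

(15,)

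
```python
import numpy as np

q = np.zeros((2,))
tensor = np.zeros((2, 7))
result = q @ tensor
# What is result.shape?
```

(7,)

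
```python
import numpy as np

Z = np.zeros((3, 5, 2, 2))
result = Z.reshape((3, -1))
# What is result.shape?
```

(3, 20)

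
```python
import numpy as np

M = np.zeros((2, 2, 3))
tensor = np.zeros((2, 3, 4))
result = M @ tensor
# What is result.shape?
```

(2, 2, 4)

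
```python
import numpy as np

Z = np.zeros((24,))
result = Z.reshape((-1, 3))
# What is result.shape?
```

(8, 3)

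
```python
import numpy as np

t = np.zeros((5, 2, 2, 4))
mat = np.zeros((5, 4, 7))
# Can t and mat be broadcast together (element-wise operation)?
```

No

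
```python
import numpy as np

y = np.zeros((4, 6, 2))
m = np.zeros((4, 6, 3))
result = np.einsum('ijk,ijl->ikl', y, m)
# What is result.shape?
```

(4, 2, 3)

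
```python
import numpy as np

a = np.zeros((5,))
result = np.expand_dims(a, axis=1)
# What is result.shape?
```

(5, 1)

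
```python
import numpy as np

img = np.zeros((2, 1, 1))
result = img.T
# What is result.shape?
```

(1, 1, 2)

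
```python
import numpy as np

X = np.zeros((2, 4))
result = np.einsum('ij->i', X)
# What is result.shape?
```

(2,)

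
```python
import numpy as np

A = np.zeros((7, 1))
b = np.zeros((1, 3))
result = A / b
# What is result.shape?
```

(7, 3)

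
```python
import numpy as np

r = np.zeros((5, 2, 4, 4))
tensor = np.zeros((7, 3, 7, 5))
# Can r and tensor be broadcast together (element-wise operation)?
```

No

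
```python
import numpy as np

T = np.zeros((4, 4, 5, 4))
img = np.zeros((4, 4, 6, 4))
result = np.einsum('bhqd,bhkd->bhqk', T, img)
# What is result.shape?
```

(4, 4, 5, 6)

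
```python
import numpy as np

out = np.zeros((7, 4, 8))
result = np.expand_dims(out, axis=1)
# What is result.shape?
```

(7, 1, 4, 8)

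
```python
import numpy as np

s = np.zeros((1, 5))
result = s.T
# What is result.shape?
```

(5, 1)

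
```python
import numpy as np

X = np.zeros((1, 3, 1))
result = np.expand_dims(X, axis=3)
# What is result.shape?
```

(1, 3, 1, 1)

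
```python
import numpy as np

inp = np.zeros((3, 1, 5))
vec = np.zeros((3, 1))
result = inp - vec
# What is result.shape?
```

(3, 3, 5)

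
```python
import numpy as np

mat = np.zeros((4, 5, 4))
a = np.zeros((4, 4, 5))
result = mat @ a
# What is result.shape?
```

(4, 5, 5)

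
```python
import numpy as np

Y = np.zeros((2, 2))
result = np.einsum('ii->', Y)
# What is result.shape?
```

()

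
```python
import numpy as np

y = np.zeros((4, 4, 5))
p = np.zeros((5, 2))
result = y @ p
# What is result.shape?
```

(4, 4, 2)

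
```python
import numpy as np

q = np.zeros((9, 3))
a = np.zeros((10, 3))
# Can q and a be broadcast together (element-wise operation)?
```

No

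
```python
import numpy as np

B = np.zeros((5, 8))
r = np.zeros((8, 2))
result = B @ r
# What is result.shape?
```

(5, 2)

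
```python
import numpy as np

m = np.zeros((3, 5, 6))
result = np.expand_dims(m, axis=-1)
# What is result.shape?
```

(3, 5, 6, 1)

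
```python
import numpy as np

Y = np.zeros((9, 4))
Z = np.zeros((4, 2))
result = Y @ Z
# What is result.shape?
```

(9, 2)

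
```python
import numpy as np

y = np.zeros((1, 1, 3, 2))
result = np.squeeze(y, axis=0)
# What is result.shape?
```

(1, 3, 2)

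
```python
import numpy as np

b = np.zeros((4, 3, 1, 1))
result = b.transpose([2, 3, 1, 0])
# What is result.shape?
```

(1, 1, 3, 4)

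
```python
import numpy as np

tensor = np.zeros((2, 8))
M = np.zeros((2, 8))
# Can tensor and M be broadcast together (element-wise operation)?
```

Yes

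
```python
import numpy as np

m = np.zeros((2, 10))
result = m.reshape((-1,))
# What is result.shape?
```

(20,)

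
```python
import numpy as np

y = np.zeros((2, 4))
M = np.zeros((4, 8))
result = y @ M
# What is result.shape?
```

(2, 8)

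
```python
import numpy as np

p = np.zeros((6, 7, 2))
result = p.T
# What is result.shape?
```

(2, 7, 6)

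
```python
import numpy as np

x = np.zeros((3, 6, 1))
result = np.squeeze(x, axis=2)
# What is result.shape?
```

(3, 6)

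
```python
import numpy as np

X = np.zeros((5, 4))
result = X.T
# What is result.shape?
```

(4, 5)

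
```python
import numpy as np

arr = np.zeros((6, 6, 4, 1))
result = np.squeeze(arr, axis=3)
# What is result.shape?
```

(6, 6, 4)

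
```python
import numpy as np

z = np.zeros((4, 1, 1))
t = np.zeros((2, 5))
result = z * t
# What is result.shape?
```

(4, 2, 5)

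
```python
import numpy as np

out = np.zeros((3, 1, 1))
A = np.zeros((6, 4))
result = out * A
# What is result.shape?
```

(3, 6, 4)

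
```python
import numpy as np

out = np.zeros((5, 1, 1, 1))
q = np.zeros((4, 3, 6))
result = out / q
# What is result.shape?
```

(5, 4, 3, 6)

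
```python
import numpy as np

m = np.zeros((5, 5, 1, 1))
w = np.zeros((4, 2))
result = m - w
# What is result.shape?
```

(5, 5, 4, 2)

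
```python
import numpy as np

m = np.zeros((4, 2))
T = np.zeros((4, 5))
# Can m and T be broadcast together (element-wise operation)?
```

No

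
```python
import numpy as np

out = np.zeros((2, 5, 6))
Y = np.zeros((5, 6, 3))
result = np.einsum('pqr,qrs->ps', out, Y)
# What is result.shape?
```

(2, 3)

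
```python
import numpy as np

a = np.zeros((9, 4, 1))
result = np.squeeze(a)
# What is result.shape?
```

(9, 4)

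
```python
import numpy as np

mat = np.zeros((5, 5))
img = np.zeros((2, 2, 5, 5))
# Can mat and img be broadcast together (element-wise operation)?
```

Yes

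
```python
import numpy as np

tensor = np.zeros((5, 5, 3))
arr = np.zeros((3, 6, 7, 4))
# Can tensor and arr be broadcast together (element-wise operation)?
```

No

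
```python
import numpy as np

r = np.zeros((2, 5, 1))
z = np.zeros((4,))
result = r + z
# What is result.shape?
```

(2, 5, 4)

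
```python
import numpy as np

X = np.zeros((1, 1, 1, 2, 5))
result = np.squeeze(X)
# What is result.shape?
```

(2, 5)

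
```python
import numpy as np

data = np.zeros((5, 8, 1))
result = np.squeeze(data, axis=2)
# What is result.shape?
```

(5, 8)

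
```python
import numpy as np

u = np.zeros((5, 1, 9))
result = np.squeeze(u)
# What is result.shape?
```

(5, 9)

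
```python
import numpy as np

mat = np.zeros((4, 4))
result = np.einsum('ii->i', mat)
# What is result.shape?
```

(4,)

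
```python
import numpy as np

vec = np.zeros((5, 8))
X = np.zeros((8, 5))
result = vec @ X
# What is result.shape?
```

(5, 5)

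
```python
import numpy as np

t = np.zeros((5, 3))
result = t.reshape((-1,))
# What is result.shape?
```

(15,)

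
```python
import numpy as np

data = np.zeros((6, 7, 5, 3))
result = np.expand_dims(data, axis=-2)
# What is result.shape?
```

(6, 7, 5, 1, 3)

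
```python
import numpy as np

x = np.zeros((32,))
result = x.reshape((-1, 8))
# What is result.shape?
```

(4, 8)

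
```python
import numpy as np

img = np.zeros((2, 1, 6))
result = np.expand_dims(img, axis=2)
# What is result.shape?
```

(2, 1, 1, 6)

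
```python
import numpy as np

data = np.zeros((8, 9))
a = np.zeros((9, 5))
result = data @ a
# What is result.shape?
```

(8, 5)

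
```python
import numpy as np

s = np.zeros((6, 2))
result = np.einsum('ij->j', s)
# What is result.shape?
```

(2,)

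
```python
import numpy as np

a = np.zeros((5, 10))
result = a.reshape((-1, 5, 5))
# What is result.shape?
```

(2, 5, 5)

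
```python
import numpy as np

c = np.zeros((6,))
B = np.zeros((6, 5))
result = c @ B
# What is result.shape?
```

(5,)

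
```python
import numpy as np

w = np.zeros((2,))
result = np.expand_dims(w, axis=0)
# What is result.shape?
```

(1, 2)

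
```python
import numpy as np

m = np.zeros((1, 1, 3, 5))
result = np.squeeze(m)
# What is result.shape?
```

(3, 5)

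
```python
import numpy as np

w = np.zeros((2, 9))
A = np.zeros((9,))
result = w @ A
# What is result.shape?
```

(2,)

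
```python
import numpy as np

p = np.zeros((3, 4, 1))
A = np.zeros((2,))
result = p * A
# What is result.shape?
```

(3, 4, 2)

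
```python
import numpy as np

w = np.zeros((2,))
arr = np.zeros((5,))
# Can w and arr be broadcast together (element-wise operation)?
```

No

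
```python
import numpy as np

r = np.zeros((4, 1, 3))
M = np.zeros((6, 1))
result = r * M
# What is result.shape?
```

(4, 6, 3)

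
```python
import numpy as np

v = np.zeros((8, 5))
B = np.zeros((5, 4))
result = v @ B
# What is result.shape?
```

(8, 4)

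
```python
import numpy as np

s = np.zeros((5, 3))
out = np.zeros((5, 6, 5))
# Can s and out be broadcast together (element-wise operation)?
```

No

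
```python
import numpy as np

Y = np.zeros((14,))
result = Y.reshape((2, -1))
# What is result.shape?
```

(2, 7)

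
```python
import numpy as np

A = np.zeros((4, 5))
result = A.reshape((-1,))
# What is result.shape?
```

(20,)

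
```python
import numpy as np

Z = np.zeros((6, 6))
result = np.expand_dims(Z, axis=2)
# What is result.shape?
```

(6, 6, 1)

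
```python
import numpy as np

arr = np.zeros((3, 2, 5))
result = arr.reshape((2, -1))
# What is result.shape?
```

(2, 15)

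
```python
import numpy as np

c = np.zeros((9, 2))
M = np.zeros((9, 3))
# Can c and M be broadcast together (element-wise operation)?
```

No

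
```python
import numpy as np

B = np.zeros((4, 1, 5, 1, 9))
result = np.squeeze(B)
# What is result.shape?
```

(4, 5, 9)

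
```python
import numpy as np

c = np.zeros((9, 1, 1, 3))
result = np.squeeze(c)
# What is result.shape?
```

(9, 3)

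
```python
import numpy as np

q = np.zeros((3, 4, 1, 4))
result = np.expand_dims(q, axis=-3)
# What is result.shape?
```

(3, 4, 1, 1, 4)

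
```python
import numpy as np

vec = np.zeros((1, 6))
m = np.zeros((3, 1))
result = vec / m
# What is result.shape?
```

(3, 6)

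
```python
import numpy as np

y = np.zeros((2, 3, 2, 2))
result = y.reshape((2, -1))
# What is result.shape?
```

(2, 12)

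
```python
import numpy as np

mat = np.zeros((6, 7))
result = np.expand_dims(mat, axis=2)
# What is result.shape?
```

(6, 7, 1)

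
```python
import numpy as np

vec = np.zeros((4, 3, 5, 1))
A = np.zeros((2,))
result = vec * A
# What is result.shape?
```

(4, 3, 5, 2)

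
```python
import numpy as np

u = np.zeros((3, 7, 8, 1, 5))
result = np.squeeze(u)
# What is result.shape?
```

(3, 7, 8, 5)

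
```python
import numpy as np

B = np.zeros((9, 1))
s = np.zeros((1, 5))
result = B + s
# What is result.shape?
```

(9, 5)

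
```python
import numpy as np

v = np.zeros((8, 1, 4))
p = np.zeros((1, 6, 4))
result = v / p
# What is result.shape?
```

(8, 6, 4)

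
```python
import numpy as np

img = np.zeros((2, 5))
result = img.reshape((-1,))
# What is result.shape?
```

(10,)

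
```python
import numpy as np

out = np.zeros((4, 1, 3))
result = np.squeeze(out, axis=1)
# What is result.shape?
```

(4, 3)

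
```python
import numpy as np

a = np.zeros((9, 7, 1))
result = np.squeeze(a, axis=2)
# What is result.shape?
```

(9, 7)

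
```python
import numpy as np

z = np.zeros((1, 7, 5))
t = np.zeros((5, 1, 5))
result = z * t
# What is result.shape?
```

(5, 7, 5)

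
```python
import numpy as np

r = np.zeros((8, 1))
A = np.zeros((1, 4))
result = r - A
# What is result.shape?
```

(8, 4)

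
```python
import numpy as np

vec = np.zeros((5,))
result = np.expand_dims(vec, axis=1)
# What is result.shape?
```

(5, 1)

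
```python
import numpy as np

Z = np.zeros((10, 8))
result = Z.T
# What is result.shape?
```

(8, 10)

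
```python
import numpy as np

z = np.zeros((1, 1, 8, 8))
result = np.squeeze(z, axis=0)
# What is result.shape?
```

(1, 8, 8)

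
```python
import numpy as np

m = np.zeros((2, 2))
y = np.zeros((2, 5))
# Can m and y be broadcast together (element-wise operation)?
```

No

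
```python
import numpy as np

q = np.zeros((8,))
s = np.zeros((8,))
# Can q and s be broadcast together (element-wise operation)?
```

Yes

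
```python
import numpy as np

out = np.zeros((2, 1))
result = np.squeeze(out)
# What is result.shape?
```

(2,)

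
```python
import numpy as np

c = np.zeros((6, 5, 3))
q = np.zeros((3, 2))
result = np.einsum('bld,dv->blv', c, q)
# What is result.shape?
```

(6, 5, 2)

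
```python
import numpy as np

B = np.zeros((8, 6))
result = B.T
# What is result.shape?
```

(6, 8)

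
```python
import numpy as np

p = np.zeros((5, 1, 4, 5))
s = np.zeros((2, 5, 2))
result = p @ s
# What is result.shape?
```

(5, 2, 4, 2)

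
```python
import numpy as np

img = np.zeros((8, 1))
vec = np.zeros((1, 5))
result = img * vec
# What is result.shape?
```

(8, 5)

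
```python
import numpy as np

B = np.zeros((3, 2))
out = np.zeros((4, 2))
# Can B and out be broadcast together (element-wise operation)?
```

No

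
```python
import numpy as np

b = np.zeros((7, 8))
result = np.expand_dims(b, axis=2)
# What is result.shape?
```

(7, 8, 1)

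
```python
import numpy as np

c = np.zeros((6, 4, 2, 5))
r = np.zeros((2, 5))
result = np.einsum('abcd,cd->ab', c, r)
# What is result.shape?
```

(6, 4)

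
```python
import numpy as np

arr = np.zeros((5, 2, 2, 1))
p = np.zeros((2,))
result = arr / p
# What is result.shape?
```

(5, 2, 2, 2)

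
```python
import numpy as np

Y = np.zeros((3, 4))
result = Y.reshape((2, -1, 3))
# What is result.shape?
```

(2, 2, 3)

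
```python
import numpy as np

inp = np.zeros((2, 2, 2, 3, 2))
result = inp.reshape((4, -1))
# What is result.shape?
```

(4, 12)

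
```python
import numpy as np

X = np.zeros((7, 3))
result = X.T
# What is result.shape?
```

(3, 7)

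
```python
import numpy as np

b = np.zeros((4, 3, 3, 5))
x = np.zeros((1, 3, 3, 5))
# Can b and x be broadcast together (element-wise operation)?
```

Yes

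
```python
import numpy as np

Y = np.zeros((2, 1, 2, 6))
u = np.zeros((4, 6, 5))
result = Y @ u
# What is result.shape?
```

(2, 4, 2, 5)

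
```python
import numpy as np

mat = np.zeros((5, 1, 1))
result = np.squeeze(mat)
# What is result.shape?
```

(5,)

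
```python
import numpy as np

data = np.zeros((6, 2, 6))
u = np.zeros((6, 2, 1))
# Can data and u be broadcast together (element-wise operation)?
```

Yes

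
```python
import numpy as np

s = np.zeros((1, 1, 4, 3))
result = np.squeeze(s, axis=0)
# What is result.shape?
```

(1, 4, 3)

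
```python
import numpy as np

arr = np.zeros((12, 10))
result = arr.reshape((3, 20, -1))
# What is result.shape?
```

(3, 20, 2)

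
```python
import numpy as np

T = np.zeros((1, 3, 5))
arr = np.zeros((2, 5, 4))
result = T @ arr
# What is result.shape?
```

(2, 3, 4)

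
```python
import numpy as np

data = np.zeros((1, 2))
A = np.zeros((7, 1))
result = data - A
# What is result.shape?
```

(7, 2)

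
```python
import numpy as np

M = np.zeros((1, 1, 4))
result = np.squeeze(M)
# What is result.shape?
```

(4,)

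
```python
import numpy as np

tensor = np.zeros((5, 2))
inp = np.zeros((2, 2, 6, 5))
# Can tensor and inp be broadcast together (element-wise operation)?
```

No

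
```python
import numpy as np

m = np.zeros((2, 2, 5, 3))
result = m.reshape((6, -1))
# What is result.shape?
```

(6, 10)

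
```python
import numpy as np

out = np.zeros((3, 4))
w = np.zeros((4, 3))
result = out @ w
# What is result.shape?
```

(3, 3)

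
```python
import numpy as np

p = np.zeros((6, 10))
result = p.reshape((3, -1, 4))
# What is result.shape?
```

(3, 5, 4)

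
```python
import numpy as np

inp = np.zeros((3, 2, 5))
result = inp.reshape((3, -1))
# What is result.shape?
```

(3, 10)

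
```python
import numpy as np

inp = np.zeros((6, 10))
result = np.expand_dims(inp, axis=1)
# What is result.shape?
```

(6, 1, 10)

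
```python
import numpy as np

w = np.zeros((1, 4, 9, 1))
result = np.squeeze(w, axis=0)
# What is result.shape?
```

(4, 9, 1)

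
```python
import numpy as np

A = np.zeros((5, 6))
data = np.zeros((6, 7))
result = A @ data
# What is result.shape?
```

(5, 7)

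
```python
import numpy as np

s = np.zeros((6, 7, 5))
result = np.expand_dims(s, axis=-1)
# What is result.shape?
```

(6, 7, 5, 1)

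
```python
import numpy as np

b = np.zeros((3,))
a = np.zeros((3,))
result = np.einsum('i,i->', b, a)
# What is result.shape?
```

()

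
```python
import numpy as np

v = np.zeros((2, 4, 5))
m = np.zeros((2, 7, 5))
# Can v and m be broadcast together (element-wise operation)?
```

No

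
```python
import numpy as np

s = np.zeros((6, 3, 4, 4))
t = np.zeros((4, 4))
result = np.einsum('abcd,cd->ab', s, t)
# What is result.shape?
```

(6, 3)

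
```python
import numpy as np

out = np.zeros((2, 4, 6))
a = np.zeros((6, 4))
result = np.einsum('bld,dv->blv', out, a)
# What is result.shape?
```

(2, 4, 4)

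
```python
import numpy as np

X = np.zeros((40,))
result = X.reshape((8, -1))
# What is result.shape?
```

(8, 5)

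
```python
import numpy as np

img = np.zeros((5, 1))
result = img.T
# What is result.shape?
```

(1, 5)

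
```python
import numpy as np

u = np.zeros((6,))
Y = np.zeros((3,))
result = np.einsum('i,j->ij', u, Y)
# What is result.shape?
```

(6, 3)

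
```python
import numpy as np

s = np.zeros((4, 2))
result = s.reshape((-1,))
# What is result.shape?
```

(8,)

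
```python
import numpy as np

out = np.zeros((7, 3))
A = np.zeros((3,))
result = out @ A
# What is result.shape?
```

(7,)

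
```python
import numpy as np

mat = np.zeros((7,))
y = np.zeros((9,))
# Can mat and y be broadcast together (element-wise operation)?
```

No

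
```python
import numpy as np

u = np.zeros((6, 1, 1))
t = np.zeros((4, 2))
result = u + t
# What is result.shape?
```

(6, 4, 2)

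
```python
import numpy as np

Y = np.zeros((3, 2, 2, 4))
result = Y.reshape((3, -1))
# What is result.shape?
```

(3, 16)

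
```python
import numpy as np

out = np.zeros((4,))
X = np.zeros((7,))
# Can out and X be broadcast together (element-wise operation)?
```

No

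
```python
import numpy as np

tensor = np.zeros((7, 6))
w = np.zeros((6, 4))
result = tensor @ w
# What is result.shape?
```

(7, 4)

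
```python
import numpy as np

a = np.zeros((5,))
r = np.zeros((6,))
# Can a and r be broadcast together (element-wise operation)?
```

No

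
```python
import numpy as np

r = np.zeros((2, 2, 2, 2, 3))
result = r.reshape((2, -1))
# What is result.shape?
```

(2, 24)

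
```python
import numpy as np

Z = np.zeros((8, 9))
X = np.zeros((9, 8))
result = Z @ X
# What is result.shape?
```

(8, 8)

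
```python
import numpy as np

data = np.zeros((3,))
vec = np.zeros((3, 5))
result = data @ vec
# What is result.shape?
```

(5,)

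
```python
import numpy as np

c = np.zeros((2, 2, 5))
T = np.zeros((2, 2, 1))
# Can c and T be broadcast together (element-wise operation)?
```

Yes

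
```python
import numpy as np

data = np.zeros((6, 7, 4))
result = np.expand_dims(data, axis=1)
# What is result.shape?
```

(6, 1, 7, 4)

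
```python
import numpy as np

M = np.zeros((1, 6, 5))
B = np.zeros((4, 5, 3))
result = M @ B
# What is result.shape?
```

(4, 6, 3)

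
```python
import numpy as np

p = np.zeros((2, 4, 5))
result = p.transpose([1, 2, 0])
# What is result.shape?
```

(4, 5, 2)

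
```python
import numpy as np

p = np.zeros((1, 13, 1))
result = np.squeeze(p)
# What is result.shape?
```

(13,)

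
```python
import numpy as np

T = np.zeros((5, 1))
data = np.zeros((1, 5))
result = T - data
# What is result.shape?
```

(5, 5)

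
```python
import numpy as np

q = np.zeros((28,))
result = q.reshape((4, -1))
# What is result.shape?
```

(4, 7)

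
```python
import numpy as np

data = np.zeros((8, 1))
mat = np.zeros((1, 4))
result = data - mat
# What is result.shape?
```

(8, 4)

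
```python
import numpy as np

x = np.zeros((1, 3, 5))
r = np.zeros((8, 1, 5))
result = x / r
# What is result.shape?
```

(8, 3, 5)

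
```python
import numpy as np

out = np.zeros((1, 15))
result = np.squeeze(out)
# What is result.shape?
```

(15,)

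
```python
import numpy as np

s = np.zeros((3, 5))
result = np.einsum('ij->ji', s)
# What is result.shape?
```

(5, 3)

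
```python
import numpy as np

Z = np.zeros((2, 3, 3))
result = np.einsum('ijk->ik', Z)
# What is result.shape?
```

(2, 3)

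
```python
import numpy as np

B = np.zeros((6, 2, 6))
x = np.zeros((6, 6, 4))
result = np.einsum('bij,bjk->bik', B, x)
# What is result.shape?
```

(6, 2, 4)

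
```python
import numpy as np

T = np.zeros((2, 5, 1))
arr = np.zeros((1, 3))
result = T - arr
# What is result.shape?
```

(2, 5, 3)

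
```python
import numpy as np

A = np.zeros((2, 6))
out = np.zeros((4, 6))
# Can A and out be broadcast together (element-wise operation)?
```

No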